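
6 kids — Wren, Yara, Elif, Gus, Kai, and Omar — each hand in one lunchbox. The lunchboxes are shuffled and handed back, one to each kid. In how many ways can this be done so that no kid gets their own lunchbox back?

Count assignments avoiding every fixed point. For any j of the 6 kids fixed to their own lunchbox, the other 6−j can be arranged in (6−j)! ways.
By inclusion–exclusion this is Σ_{j=0}^{6} (−1)^j C(6,j)·(6−j)!.
Computing: 720 − 720 + 360 − 120 + 30 − 6 + 1 = 265.

265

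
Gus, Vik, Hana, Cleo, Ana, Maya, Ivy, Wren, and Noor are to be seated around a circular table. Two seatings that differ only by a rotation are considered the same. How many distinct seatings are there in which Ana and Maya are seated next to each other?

Glue Ana and Maya into a block (2 internal orders). Seating 8 units around a circle gives (7)! arrangements.
So 2 × (7)! = 2 × 5040 = 10080.

10080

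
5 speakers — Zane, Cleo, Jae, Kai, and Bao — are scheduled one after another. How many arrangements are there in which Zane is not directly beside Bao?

72

Of the 5! = 120 arrangements, those with Zane and Bao adjacent number 2 × 4! = 48 (treat the pair as a block with 2 internal orders).
Complementary counting: 120 − 48 = 72.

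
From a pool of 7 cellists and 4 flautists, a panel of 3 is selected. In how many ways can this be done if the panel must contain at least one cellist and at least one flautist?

126

Total 3-person selections from all 11: C(11,3) = 165.
Subtract selections that omit an entire group: no cellists → C(4,3) = 4; no flautists → C(7,3) = 35.
Both groups omitted at once is impossible, so 165 − 39 = 126.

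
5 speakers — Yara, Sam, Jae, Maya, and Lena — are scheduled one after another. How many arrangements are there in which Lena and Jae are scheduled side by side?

48

Place the 3 others and the Lena-Jae pair as 4 objects in a line; the pair has 2 internal arrangements.
So the count is 2·(4)! = 48.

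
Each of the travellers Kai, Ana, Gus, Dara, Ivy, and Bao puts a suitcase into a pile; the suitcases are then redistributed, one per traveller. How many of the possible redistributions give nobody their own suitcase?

Count assignments avoiding every fixed point. For any j of the 6 travellers fixed to their own suitcase, the other 6−j can be arranged in (6−j)! ways.
By inclusion–exclusion this is Σ_{j=0}^{6} (−1)^j C(6,j)·(6−j)!.
Computing: 720 − 720 + 360 − 120 + 30 − 6 + 1 = 265.

265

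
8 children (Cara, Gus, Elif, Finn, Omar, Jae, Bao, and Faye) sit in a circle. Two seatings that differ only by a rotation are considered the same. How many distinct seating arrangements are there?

5040

Fix one person's seat to break rotational symmetry; the remaining 7 people can be arranged in (7)! = 5040 ways.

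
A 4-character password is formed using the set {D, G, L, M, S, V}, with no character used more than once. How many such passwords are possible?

Choose and order 4 of the 6 symbols: the first character has 6 options, the next 5, then 4, 3.
6 × 5 × 4 × 3 = 360.

360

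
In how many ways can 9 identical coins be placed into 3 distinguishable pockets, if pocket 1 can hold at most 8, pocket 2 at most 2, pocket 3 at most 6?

20

Without the upper bounds there are C(11,2) = 55 ways to split 9 among 3 pockets.
Subtract solutions that violate a single cap (substitute x_i' = x_i − (cap_i+1)): x_1 ≥ 9 gives C(2,2) = 1; x_2 ≥ 3 gives C(8,2) = 28; x_3 ≥ 7 gives C(4,2) = 6. Together 35.
No two caps can be exceeded simultaneously, so the pair terms are all 0.
By inclusion–exclusion the count is 55 − 35 + 0 = 20.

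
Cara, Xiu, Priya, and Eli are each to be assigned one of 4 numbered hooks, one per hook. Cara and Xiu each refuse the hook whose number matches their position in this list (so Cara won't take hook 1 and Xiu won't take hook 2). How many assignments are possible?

14

Let Aᵢ (for i ∈ {1, 2}) be the placements that put person i in their forbidden hook. Any j of these fix j positions, leaving (4−j)! ways to fill the rest, and there are C(2,j) ways to pick which j.
By inclusion–exclusion, the number of valid placements is Σ_{j=0}^{2} (−1)^j C(2,j)·(4−j)!.
Computing: 24 − 12 + 2 = 14.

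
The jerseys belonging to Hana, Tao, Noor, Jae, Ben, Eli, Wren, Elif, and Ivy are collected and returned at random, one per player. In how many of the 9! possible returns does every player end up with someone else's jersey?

This is the derangement count D_9: permutations of 9 items with no fixed point.
By inclusion–exclusion this is Σ_{j=0}^{9} (−1)^j C(9,j)·(9−j)!.
Computing: 362880 − 362880 + 181440 − 60480 + 15120 − 3024 + 504 − 72 + 9 − 1 = 133496.

133496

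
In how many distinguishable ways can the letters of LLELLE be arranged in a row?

15

Letter multiplicities in LLELLE: E×2, L×4.
Dividing 6! = 720 by 4!·2! = 48 for the repeated letters gives 15.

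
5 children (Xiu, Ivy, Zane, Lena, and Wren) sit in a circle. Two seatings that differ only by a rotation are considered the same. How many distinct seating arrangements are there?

24

Around a circle, 5 distinct people have 5!/5 = (4)! = 24 rotationally distinct seatings.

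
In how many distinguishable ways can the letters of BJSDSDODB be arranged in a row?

The 9 letters of BJSDSDODB have repeats: B appearing twice, D appearing 3 times, and S appearing twice.
So there are 9! / (3!·2!·2!) = 15120 distinguishable arrangements.

15120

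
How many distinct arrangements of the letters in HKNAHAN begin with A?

With the first slot taken by A, it remains to arrange the other 6 letters (HKNHAN).
Those 6 letters have H appearing twice and N appearing twice, giving (6)!/(2!·2!) = 180.

180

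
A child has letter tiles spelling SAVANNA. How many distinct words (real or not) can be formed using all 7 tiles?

The 7 letters of SAVANNA have repeats: A appearing 3 times and N appearing twice.
So there are 7! / (3!·2!) = 420 distinguishable arrangements.

420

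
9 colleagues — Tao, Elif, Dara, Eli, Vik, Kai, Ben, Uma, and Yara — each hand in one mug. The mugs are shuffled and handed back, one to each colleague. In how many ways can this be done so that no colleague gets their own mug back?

133496

This is the derangement count D_9: permutations of 9 items with no fixed point.
By inclusion–exclusion this is Σ_{j=0}^{9} (−1)^j C(9,j)·(9−j)!.
Computing: 362880 − 362880 + 181440 − 60480 + 15120 − 3024 + 504 − 72 + 9 − 1 = 133496.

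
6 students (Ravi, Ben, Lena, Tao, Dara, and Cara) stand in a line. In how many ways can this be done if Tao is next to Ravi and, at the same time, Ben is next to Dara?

96

Treat {Tao,Ravi} as one block (2 orders) and {Ben,Dara} as another (2 orders).
That leaves 4 units to arrange: 2 × 2 × 4! = 4 × 24 = 96.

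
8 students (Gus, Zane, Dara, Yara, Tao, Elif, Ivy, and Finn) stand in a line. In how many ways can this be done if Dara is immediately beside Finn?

10080

Treat {Dara, Finn} as a single unit. There are 7 units to order, and the pair itself can be ordered 2 ways.
So the count is 2·(7)! = 10080.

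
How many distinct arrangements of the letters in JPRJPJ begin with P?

Fix P in the first position and arrange the remaining 5 letters.
Those 5 letters have J appearing 3 times, giving (5)!/(3!) = 20.

20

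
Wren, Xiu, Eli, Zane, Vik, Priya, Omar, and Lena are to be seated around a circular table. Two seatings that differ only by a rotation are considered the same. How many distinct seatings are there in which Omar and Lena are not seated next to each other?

3600

All circular seatings of 8 people number (7)! = 5040.
Those with Omar next to Lena: fuse the pair into one unit and seat 7 units around a circle — 2·(6)! = 1440.
Subtracting, 5040 − 1440 = 3600.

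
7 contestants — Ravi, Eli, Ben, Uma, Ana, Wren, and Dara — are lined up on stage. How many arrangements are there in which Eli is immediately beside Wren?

1440

Glue Eli and Wren into one block (2 internal orders), leaving 6 units to arrange in a row.
So the count is 2·(6)! = 1440.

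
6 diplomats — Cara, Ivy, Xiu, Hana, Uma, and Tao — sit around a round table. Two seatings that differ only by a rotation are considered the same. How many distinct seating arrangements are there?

120

Seat Cara anywhere (absorbing the rotational symmetry), then permute the other 5: (5)! = 120.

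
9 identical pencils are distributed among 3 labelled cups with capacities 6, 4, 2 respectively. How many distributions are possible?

By stars and bars, unrestricted non-negative solutions to x_1+…+x_3 = 9 number C(9+2,2) = 55.
Subtract solutions that violate a single cap (substitute x_i' = x_i − (cap_i+1)): x_1 ≥ 7 gives C(4,2) = 6; x_2 ≥ 5 gives C(6,2) = 15; x_3 ≥ 3 gives C(8,2) = 28. Together 49.
Add back pairs where two caps are both exceeded: 0 + 0 + 3 = 3.
By inclusion–exclusion the count is 55 − 49 + 3 = 9.

9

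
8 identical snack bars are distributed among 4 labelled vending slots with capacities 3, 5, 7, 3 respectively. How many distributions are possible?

Without the upper bounds there are C(11,3) = 165 ways to split 8 among 4 vending slots.
Subtract solutions that violate a single cap (substitute x_i' = x_i − (cap_i+1)): x_1 ≥ 4 gives C(7,3) = 35; x_2 ≥ 6 gives C(5,3) = 10; x_3 ≥ 8 gives C(3,3) = 1; x_4 ≥ 4 gives C(7,3) = 35. Together 81.
Add back pairs where two caps are both exceeded: 0 + 0 + 1 + 0 + 0 + 0 = 1.
By inclusion–exclusion the count is 165 − 81 + 1 = 85.

85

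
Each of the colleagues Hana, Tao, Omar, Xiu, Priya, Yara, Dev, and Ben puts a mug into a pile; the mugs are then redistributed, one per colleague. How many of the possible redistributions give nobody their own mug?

14833

Count assignments avoiding every fixed point. For any j of the 8 colleagues fixed to their own mug, the other 8−j can be arranged in (8−j)! ways.
By inclusion–exclusion this is Σ_{j=0}^{8} (−1)^j C(8,j)·(8−j)!.
Computing: 40320 − 40320 + 20160 − 6720 + 1680 − 336 + 56 − 8 + 1 = 14833.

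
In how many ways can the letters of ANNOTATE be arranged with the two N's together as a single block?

1260

Treat the 2 copies of N as a single block. The multiset to arrange is then {NN, A, A, E, O, T, T}, 7 items in all.
That gives (7)!/(2!·2!) = 1260 arrangements.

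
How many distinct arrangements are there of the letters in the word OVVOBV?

The 6 letters of OVVOBV have repeats: O appearing twice and V appearing 3 times.
So there are 6! / (3!·2!) = 60 distinguishable arrangements.

60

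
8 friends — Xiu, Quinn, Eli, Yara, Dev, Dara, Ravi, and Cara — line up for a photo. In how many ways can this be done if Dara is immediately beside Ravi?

Place the 6 others and the Dara-Ravi pair as 7 objects in a line; the pair has 2 internal arrangements.
That gives 2 × 7! = 2 × 5040 = 10080.

10080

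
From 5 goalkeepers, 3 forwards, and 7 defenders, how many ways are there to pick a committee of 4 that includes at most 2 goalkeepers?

1260

Split by how many goalkeepers are chosen (0 through 2).
Sum: C(5,0)·C(10,4) + C(5,1)·C(10,3) + C(5,2)·C(10,2) = 210 + 600 + 450 = 1260.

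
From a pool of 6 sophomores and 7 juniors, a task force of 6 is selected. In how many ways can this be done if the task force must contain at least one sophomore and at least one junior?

1708

Unrestricted: C(13,6) = 1716 ways to pick any 6 of the 13.
Selections missing a whole group: no sophomores → C(7,6) = 7; no juniors → C(6,6) = 1.
Both groups omitted at once is impossible, so 1716 − 8 = 1708.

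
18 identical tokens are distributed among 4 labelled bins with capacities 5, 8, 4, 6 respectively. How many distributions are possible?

Ignoring the caps, the number of non-negative solutions to x_1+…+x_4 = 18 is C(21,3) = 1330.
Subtract solutions that violate a single cap (substitute x_i' = x_i − (cap_i+1)): x_1 ≥ 6 gives C(15,3) = 455; x_2 ≥ 9 gives C(12,3) = 220; x_3 ≥ 5 gives C(16,3) = 560; x_4 ≥ 7 gives C(14,3) = 364. Together 1599.
Add back pairs where two caps are both exceeded: 20 + 120 + 56 + 35 + 10 + 84 = 325.
Subtract triples: 0 + 0 + 1 + 0 = 1.
By inclusion–exclusion the count is 1330 − 1599 + 325 − 1 = 55.

55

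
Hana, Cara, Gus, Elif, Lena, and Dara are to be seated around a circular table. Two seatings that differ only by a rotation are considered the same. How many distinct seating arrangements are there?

120

Fix one person's seat to break rotational symmetry; the remaining 5 people can be arranged in (5)! = 120 ways.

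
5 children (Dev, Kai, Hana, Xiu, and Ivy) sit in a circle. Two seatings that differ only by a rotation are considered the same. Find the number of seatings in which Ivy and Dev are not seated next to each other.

12

Without the restriction there are (4)! = 24 seatings.
Seatings with Ivy beside Dev: treat them as a block with 2 internal orders, giving 2 × (3)! = 12.
Subtracting, 24 − 12 = 12.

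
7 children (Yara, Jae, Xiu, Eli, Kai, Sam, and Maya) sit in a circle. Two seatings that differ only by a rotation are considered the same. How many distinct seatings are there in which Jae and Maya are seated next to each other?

240

Treat {Jae, Maya} as one unit (2 internal orders) and seat the resulting 6 units around the table: (5)! circular arrangements.
So 2 × (5)! = 2 × 120 = 240.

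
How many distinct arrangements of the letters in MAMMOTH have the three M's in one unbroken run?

Treat the 3 copies of M as a single block. The multiset to arrange is then {MMM, A, H, O, T}, 5 items in all.
All 5 items are distinct, so there are (5)! = 120 arrangements.

120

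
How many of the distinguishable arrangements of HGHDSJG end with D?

180

With the last slot taken by D, it remains to arrange the other 6 letters (HGHSJG).
Those 6 letters have G appearing twice and H appearing twice, giving (6)!/(2!·2!) = 180.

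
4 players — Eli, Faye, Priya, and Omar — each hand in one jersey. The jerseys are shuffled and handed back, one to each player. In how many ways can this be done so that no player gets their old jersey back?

9

Let Aᵢ be the assignments in which player i gets their old jersey. We want the size of the complement of A₁∪…∪A_4.
By inclusion–exclusion this is Σ_{j=0}^{4} (−1)^j C(4,j)·(4−j)!.
Computing: 24 − 24 + 12 − 4 + 1 = 9.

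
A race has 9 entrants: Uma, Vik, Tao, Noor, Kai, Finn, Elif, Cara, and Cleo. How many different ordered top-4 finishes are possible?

3024

There are 9 choices for 1st place, 8 for 2nd, and so on down to 6 for position 4.
That gives 9 × 8 × 7 × 6 = 3024.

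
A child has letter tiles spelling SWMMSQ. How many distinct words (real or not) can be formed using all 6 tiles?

Letter multiplicities in SWMMSQ: M×2, Q×1, S×2, W×1.
The number of distinct arrangements is 6!/(2!·2!) = 720/4 = 180.

180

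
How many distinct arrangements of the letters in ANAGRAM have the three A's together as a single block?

Treat the 3 copies of A as a single block. The multiset to arrange is then {AAA, G, M, N, R}, 5 items in all.
All 5 items are distinct, so there are (5)! = 120 arrangements.

120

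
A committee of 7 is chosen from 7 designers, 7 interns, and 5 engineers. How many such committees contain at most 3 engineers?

Split by how many engineers are chosen (0 through 3).
Sum: C(5,0)·C(14,7) + C(5,1)·C(14,6) + C(5,2)·C(14,5) + C(5,3)·C(14,4) = 3432 + 15015 + 20020 + 10010 = 48477.

48477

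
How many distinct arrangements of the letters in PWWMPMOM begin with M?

Fix M in the first position and arrange the remaining 7 letters.
Those 7 letters have M appearing twice, P appearing twice, and W appearing twice, giving (7)!/(2!·2!·2!) = 630.

630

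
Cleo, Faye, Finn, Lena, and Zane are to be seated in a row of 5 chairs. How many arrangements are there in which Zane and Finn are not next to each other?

72

Of the 5! = 120 arrangements, those with Zane and Finn adjacent number 2 × 4! = 48 (treat the pair as a block with 2 internal orders).
Complementary counting: 120 − 48 = 72.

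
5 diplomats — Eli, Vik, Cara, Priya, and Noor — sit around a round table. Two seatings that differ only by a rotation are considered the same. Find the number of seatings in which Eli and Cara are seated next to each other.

12

Glue Eli and Cara into a block (2 internal orders). Seating 4 units around a circle gives (3)! arrangements.
So 2 × (3)! = 2 × 6 = 12.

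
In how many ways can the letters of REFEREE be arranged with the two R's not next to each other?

Total arrangements of REFEREE: 7!/(4!·2!) = 105.
If the two R's are adjacent, glue them into one block, leaving 6 items to arrange: (6)!/(4!) = 30 ways.
Hence 105 − 30 = 75.

75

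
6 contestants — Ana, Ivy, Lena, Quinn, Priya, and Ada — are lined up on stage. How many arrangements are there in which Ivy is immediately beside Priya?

240

Glue Ivy and Priya into one block (2 internal orders), leaving 5 units to arrange in a row.
That gives 2 × 5! = 2 × 120 = 240.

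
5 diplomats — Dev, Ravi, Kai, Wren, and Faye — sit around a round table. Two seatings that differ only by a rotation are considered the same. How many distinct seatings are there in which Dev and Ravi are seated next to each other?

Treat {Dev, Ravi} as one unit (2 internal orders) and seat the resulting 4 units around the table: (3)! circular arrangements.
So 2 × (3)! = 2 × 6 = 12.

12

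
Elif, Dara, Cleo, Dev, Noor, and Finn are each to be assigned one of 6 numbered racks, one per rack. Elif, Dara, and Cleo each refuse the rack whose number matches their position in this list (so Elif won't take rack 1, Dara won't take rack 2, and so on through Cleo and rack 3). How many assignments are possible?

Let Aᵢ (for i ∈ {1, 2, 3}) be the placements that put person i in their forbidden rack. Any j of these fix j positions, leaving (6−j)! ways to fill the rest, and there are C(3,j) ways to pick which j.
By inclusion–exclusion, the number of valid placements is Σ_{j=0}^{3} (−1)^j C(3,j)·(6−j)!.
Computing: 720 − 360 + 72 − 6 = 426.

426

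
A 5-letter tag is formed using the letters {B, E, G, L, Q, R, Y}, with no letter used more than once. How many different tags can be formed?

2520

Choose and order 5 of the 7 symbols: the first letter has 7 options, the next 6, and so on down to 3.
7 × 6 × 5 × 4 × 3 = 2520.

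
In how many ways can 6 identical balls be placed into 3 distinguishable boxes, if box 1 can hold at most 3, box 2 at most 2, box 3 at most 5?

11

Ignoring the caps, the number of non-negative solutions to x_1+…+x_3 = 6 is C(8,2) = 28.
Subtract solutions that violate a single cap (substitute x_i' = x_i − (cap_i+1)): x_1 ≥ 4 gives C(4,2) = 6; x_2 ≥ 3 gives C(5,2) = 10; x_3 ≥ 6 gives C(2,2) = 1. Together 17.
No two caps can be exceeded simultaneously, so the pair terms are all 0.
By inclusion–exclusion the count is 28 − 17 + 0 = 11.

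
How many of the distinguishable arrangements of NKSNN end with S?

4

Fix S in the last position and arrange the remaining 4 letters.
Those 4 letters have N appearing 3 times, giving (4)!/(3!) = 4.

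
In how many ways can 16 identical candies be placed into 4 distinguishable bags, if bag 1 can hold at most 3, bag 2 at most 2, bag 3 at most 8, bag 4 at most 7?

Ignoring the caps, the number of non-negative solutions to x_1+…+x_4 = 16 is C(19,3) = 969.
Subtract solutions that violate a single cap (substitute x_i' = x_i − (cap_i+1)): x_1 ≥ 4 gives C(15,3) = 455; x_2 ≥ 3 gives C(16,3) = 560; x_3 ≥ 9 gives C(10,3) = 120; x_4 ≥ 8 gives C(11,3) = 165. Together 1300.
Add back pairs where two caps are both exceeded: 220 + 20 + 35 + 35 + 56 + 0 = 366.
Subtract triples: 1 + 4 + 0 + 0 = 5.
By inclusion–exclusion the count is 969 − 1300 + 366 − 5 = 30.

30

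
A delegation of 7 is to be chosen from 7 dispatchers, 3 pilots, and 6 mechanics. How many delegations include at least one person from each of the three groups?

Unrestricted: C(16,7) = 11440 ways to pick any 7 of the 16.
Selections missing a whole group: no dispatchers → C(9,7) = 36; no pilots → C(13,7) = 1716; no mechanics → C(10,7) = 120.
Add back selections omitting two groups (i.e. drawn from a single group): C(7,7) + C(3,7) + C(6,7) = 1.
By inclusion–exclusion: 11440 − 1872 + 1 = 9569.

9569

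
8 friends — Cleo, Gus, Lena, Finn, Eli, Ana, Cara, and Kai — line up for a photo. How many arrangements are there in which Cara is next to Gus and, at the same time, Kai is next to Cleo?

2880

Treat {Cara,Gus} as one block (2 orders) and {Kai,Cleo} as another (2 orders).
That leaves 6 units to arrange: 2 × 2 × 6! = 4 × 720 = 2880.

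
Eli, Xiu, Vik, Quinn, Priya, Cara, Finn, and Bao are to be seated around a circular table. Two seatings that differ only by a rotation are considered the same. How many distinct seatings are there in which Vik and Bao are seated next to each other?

1440

Glue Vik and Bao into a block (2 internal orders). Seating 7 units around a circle gives (6)! arrangements.
So 2 × (6)! = 2 × 720 = 1440.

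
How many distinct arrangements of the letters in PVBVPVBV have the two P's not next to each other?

Total arrangements of PVBVPVBV: 8!/(4!·2!·2!) = 420.
If the two P's are adjacent, glue them into one block, leaving 7 items to arrange: (7)!/(4!·2!) = 105 ways.
Subtracting, 420 − 105 = 315 arrangements keep the P's apart.

315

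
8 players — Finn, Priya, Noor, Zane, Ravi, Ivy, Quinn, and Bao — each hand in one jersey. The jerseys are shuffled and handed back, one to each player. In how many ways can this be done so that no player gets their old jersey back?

14833

This is the derangement count D_8: permutations of 8 items with no fixed point.
By inclusion–exclusion this is Σ_{j=0}^{8} (−1)^j C(8,j)·(8−j)!.
Computing: 40320 − 40320 + 20160 − 6720 + 1680 − 336 + 56 − 8 + 1 = 14833.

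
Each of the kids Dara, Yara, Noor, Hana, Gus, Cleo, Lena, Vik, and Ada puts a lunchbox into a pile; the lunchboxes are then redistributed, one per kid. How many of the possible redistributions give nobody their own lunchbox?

Count assignments avoiding every fixed point. For any j of the 9 kids fixed to their own lunchbox, the other 9−j can be arranged in (9−j)! ways.
By inclusion–exclusion this is Σ_{j=0}^{9} (−1)^j C(9,j)·(9−j)!.
Computing: 362880 − 362880 + 181440 − 60480 + 15120 − 3024 + 504 − 72 + 9 − 1 = 133496.

133496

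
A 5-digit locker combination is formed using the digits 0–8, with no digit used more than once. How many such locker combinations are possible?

With no repetition, fill the 5 digits in order: 9 choices, then 8, down to 5.
That product is 9 × 8 × 7 × 6 × 5 = 15120.

15120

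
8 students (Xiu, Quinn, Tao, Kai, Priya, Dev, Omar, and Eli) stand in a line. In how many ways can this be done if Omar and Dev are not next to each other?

30240

Of the 8! = 40320 arrangements, those with Omar and Dev adjacent number 2 × 7! = 10080 (treat the pair as a block with 2 internal orders).
So 40320 − 10080 = 30240 arrangements keep them apart.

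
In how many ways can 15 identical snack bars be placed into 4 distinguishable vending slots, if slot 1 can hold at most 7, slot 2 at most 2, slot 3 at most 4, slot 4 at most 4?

Ignoring the caps, the number of non-negative solutions to x_1+…+x_4 = 15 is C(18,3) = 816.
Subtract solutions that violate a single cap (substitute x_i' = x_i − (cap_i+1)): x_1 ≥ 8 gives C(10,3) = 120; x_2 ≥ 3 gives C(15,3) = 455; x_3 ≥ 5 gives C(13,3) = 286; x_4 ≥ 5 gives C(13,3) = 286. Together 1147.
Add back pairs where two caps are both exceeded: 35 + 10 + 10 + 120 + 120 + 56 = 351.
Subtract triples: 0 + 0 + 0 + 10 = 10.
By inclusion–exclusion the count is 816 − 1147 + 351 − 10 = 10.

10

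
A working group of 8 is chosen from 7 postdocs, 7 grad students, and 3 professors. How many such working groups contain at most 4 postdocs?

21465

Split by how many postdocs are chosen (0 through 4).
Sum: C(7,0)·C(10,8) + C(7,1)·C(10,7) + C(7,2)·C(10,6) + C(7,3)·C(10,5) + C(7,4)·C(10,4) = 45 + 840 + 4410 + 8820 + 7350 = 21465.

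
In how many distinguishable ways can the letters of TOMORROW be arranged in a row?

3360

TOMORROW has 8 letters with O appearing 3 times and R appearing twice.
The number of distinct arrangements is 8!/(3!·2!) = 40320/12 = 3360.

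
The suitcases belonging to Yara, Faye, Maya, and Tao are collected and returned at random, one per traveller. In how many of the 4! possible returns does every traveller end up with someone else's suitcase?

9

Let Aᵢ be the assignments in which traveller i gets their own suitcase. We want the size of the complement of A₁∪…∪A_4.
By inclusion–exclusion this is Σ_{j=0}^{4} (−1)^j C(4,j)·(4−j)!.
Computing: 24 − 24 + 12 − 4 + 1 = 9.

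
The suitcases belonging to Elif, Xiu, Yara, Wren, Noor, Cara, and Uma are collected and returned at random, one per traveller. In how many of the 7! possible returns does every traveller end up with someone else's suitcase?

Let Aᵢ be the assignments in which traveller i gets their own suitcase. We want the size of the complement of A₁∪…∪A_7.
By inclusion–exclusion this is Σ_{j=0}^{7} (−1)^j C(7,j)·(7−j)!.
Computing: 5040 − 5040 + 2520 − 840 + 210 − 42 + 7 − 1 = 1854.

1854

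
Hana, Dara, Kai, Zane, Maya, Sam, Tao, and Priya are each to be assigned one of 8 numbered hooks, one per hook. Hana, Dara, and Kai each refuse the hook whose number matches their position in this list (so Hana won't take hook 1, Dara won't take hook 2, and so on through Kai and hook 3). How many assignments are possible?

27240

Let Aᵢ (for i ∈ {1, 2, 3}) be the placements that put person i in their forbidden hook. Any j of these fix j positions, leaving (8−j)! ways to fill the rest, and there are C(3,j) ways to pick which j.
By inclusion–exclusion, the number of valid placements is Σ_{j=0}^{3} (−1)^j C(3,j)·(8−j)!.
Computing: 40320 − 15120 + 2160 − 120 = 27240.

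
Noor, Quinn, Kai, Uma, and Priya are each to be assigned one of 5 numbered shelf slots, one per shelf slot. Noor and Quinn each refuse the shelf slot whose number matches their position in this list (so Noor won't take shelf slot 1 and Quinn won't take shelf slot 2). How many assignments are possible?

78

Let Aᵢ (for i ∈ {1, 2}) be the placements that put person i in their forbidden shelf slot. Any j of these fix j positions, leaving (5−j)! ways to fill the rest, and there are C(2,j) ways to pick which j.
By inclusion–exclusion, the number of valid placements is Σ_{j=0}^{2} (−1)^j C(2,j)·(5−j)!.
Computing: 120 − 48 + 6 = 78.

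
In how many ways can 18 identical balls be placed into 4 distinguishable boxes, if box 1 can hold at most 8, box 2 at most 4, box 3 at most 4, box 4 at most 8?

76

By stars and bars, unrestricted non-negative solutions to x_1+…+x_4 = 18 number C(18+3,3) = 1330.
Subtract solutions that violate a single cap (substitute x_i' = x_i − (cap_i+1)): x_1 ≥ 9 gives C(12,3) = 220; x_2 ≥ 5 gives C(16,3) = 560; x_3 ≥ 5 gives C(16,3) = 560; x_4 ≥ 9 gives C(12,3) = 220. Together 1560.
Add back pairs where two caps are both exceeded: 35 + 35 + 1 + 165 + 35 + 35 = 306.
By inclusion–exclusion the count is 1330 − 1560 + 306 = 76.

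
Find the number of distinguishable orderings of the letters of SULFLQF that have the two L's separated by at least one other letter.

Total arrangements of SULFLQF: 7!/(2!·2!) = 1260.
If the two L's are adjacent, glue them into one block, leaving 6 items to arrange: (6)!/(2!) = 360 ways.
Subtracting, 1260 − 360 = 900 arrangements keep the L's apart.

900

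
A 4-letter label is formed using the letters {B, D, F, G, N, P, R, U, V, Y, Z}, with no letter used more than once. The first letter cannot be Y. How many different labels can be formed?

The first letter has 11−1 = 10 choices (anything except Y).
The remaining 3 letters are filled from the other 10 symbols without repetition: 10 × 9 × 8 = 720.
Total: 10 × 720 = 7200.

7200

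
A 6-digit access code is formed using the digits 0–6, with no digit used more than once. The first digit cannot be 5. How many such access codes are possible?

The first digit has 7−1 = 6 choices (anything except 5).
The remaining 5 digits are filled from the other 6 symbols without repetition: 6 × 5 × 4 × 3 × 2 = 720.
Total: 6 × 720 = 4320.

4320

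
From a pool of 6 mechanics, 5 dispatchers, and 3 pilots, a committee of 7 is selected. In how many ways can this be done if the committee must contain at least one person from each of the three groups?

Total 7-person selections from all 14: C(14,7) = 3432.
Subtract selections that omit an entire group: no mechanics → C(8,7) = 8; no dispatchers → C(9,7) = 36; no pilots → C(11,7) = 330.
Add back selections omitting two groups (i.e. drawn from a single group): C(6,7) + C(5,7) + C(3,7) = 0.
By inclusion–exclusion: 3432 − 374 + 0 = 3058.

3058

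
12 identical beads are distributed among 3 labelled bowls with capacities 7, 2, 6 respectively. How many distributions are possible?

9

Ignoring the caps, the number of non-negative solutions to x_1+…+x_3 = 12 is C(14,2) = 91.
Subtract solutions that violate a single cap (substitute x_i' = x_i − (cap_i+1)): x_1 ≥ 8 gives C(6,2) = 15; x_2 ≥ 3 gives C(11,2) = 55; x_3 ≥ 7 gives C(7,2) = 21. Together 91.
Add back pairs where two caps are both exceeded: 3 + 0 + 6 = 9.
By inclusion–exclusion the count is 91 − 91 + 9 = 9.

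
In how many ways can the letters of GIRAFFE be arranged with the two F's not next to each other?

1800

There are 7!/(2!) = 2520 arrangements of GIRAFFE in total.
If the two F's are adjacent, glue them into one block, leaving 6 items to arrange: (6)! = 720 ways.
Subtracting, 2520 − 720 = 1800 arrangements keep the F's apart.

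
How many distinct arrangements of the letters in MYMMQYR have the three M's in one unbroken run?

Treat the 3 copies of M as a single block. The multiset to arrange is then {MMM, Q, R, Y, Y}, 5 items in all.
That gives (5)!/(2!) = 60 arrangements.

60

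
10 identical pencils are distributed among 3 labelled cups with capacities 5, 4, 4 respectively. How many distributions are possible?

10

By stars and bars, unrestricted non-negative solutions to x_1+…+x_3 = 10 number C(10+2,2) = 66.
Subtract solutions that violate a single cap (substitute x_i' = x_i − (cap_i+1)): x_1 ≥ 6 gives C(6,2) = 15; x_2 ≥ 5 gives C(7,2) = 21; x_3 ≥ 5 gives C(7,2) = 21. Together 57.
Add back pairs where two caps are both exceeded: 0 + 0 + 1 = 1.
By inclusion–exclusion the count is 66 − 57 + 1 = 10.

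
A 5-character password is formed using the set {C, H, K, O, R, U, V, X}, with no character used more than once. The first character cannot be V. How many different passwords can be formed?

5880

The first character has 8−1 = 7 choices (anything except V).
The remaining 4 characters are filled from the other 7 symbols without repetition: 7 × 6 × 5 × 4 = 840.
Total: 7 × 840 = 5880.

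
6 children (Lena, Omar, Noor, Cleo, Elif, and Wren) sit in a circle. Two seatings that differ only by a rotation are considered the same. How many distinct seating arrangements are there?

120

Fix one person's seat to break rotational symmetry; the remaining 5 people can be arranged in (5)! = 120 ways.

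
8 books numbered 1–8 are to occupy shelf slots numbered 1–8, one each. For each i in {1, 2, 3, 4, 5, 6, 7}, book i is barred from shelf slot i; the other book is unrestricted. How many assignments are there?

Let Aᵢ (for 1 ≤ i ≤ 7) be the placements that put book i in its forbidden shelf slot. Any j of these fix j positions, leaving (8−j)! ways to fill the rest, and there are C(7,j) ways to pick which j.
By inclusion–exclusion, the number of valid placements is Σ_{j=0}^{7} (−1)^j C(7,j)·(8−j)!.
Computing: 40320 − 35280 + 15120 − 4200 + 840 − 126 + 14 − 1 = 16687.

16687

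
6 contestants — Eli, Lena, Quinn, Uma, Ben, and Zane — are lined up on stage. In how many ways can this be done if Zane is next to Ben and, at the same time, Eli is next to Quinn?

Treat {Zane,Ben} as one block (2 orders) and {Eli,Quinn} as another (2 orders).
That leaves 4 units to arrange: 2 × 2 × 4! = 4 × 24 = 96.

96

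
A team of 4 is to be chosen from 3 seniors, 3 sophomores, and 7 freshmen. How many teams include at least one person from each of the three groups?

Total 4-person selections from all 13: C(13,4) = 715.
Subtract selections that omit an entire group: no seniors → C(10,4) = 210; no sophomores → C(10,4) = 210; no freshmen → C(6,4) = 15.
Add back selections omitting two groups (i.e. drawn from a single group): C(3,4) + C(3,4) + C(7,4) = 35.
By inclusion–exclusion: 715 − 435 + 35 = 315.

315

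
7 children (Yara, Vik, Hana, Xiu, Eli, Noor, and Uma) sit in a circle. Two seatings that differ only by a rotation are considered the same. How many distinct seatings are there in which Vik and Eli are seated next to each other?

Treat {Vik, Eli} as one unit (2 internal orders) and seat the resulting 6 units around the table: (5)! circular arrangements.
So 2 × (5)! = 2 × 120 = 240.

240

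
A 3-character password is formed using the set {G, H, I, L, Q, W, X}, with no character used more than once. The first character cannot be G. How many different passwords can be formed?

180

The first character has 7−1 = 6 choices (anything except G).
The remaining 2 characters are filled from the other 6 symbols without repetition: 6 × 5 = 30.
Total: 6 × 30 = 180.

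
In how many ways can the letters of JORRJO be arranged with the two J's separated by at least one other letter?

There are 6!/(2!·2!·2!) = 90 arrangements of JORRJO in total.
If the two J's are adjacent, glue them into one block, leaving 5 items to arrange: (5)!/(2!·2!) = 30 ways.
Subtracting, 90 − 30 = 60 arrangements keep the J's apart.

60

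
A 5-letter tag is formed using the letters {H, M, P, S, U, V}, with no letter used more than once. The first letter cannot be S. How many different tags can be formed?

600

The first letter has 6−1 = 5 choices (anything except S).
The remaining 4 letters are filled from the other 5 symbols without repetition: 5 × 4 × 3 × 2 = 120.
Total: 5 × 120 = 600.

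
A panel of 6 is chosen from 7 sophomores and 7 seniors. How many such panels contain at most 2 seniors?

889

Split by how many seniors are chosen (0 through 2).
Sum: C(7,0)·C(7,6) + C(7,1)·C(7,5) + C(7,2)·C(7,4) = 7 + 147 + 735 = 889.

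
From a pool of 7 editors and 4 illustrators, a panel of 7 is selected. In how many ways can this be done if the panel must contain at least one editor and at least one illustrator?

Total 7-person selections from all 11: C(11,7) = 330.
Selections missing a whole group: no editors → C(4,7) = 0; no illustrators → C(7,7) = 1.
Both groups omitted at once is impossible, so 330 − 1 = 329.

329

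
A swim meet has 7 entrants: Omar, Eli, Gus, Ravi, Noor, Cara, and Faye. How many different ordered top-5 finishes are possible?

There are 7 choices for 1st place, 6 for 2nd, and so on down to 3 for position 5.
That gives 7 × 6 × 5 × 4 × 3 = 2520.

2520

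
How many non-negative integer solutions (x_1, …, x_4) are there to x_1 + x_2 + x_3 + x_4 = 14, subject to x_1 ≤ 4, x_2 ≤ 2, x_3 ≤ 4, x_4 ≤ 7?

Ignoring the caps, the number of non-negative solutions to x_1+…+x_4 = 14 is C(17,3) = 680.
Subtract solutions that violate a single cap (substitute x_i' = x_i − (cap_i+1)): x_1 ≥ 5 gives C(12,3) = 220; x_2 ≥ 3 gives C(14,3) = 364; x_3 ≥ 5 gives C(12,3) = 220; x_4 ≥ 8 gives C(9,3) = 84. Together 888.
Add back pairs where two caps are both exceeded: 84 + 35 + 4 + 84 + 20 + 4 = 231.
Subtract triples: 4 + 0 + 0 + 0 = 4.
By inclusion–exclusion the count is 680 − 888 + 231 − 4 = 19.

19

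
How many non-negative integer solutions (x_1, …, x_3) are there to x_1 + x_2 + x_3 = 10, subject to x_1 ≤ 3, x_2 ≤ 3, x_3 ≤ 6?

6

Ignoring the caps, the number of non-negative solutions to x_1+…+x_3 = 10 is C(12,2) = 66.
Subtract solutions that violate a single cap (substitute x_i' = x_i − (cap_i+1)): x_1 ≥ 4 gives C(8,2) = 28; x_2 ≥ 4 gives C(8,2) = 28; x_3 ≥ 7 gives C(5,2) = 10. Together 66.
Add back pairs where two caps are both exceeded: 6 + 0 + 0 = 6.
By inclusion–exclusion the count is 66 − 66 + 6 = 6.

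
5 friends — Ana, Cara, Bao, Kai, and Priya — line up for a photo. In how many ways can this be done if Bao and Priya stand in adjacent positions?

48

Treat {Bao, Priya} as a single unit. There are 4 units to order, and the pair itself can be ordered 2 ways.
So the count is 2·(4)! = 48.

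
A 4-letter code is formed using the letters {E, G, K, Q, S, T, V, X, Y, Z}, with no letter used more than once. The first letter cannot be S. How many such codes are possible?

The first letter has 10−1 = 9 choices (anything except S).
The remaining 3 letters are filled from the other 9 symbols without repetition: 9 × 8 × 7 = 504.
Total: 9 × 504 = 4536.

4536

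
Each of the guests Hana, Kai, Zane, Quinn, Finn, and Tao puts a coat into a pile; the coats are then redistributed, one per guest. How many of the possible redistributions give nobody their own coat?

Let Aᵢ be the assignments in which guest i gets their own coat. We want the size of the complement of A₁∪…∪A_6.
By inclusion–exclusion this is Σ_{j=0}^{6} (−1)^j C(6,j)·(6−j)!.
Computing: 720 − 720 + 360 − 120 + 30 − 6 + 1 = 265.

265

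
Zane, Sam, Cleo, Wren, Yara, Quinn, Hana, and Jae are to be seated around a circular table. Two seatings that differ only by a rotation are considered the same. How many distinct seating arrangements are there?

Seat Zane anywhere (absorbing the rotational symmetry), then permute the other 7: (7)! = 5040.

5040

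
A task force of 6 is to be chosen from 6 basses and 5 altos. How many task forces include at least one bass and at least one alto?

Total 6-person selections from all 11: C(11,6) = 462.
Subtract selections that omit an entire group: no basses → C(5,6) = 0; no altos → C(6,6) = 1.
Both groups omitted at once is impossible, so 462 − 1 = 461.

461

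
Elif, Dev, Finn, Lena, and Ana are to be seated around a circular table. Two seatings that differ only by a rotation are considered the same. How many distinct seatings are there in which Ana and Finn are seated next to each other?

12

Treat {Ana, Finn} as one unit (2 internal orders) and seat the resulting 4 units around the table: (3)! circular arrangements.
So 2 × (3)! = 2 × 6 = 12.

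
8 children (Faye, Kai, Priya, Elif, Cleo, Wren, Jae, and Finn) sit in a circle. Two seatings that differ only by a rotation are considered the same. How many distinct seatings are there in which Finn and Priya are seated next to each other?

Treat {Finn, Priya} as one unit (2 internal orders) and seat the resulting 7 units around the table: (6)! circular arrangements.
So 2 × (6)! = 2 × 720 = 1440.

1440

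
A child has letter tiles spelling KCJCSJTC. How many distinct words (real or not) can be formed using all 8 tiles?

KCJCSJTC has 8 letters with C appearing 3 times and J appearing twice.
Dividing 8! = 40320 by 3!·2! = 12 for the repeated letters gives 3360.

3360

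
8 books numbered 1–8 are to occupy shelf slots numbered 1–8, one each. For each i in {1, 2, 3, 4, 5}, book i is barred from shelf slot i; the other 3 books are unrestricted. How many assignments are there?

Let Aᵢ (for 1 ≤ i ≤ 5) be the placements that put book i in its forbidden shelf slot. Any j of these fix j positions, leaving (8−j)! ways to fill the rest, and there are C(5,j) ways to pick which j.
By inclusion–exclusion, the number of valid placements is Σ_{j=0}^{5} (−1)^j C(5,j)·(8−j)!.
Computing: 40320 − 25200 + 7200 − 1200 + 120 − 6 = 21234.

21234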